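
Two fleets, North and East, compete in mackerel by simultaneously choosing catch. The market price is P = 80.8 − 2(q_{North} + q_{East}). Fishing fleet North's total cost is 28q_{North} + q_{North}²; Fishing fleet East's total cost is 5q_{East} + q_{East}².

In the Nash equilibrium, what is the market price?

48.65

Fishing fleet North's profit: π = q_{North}(80.8 − 2(q_{North} + q_{East})) − 28q_{North} − q_{North}².
∂π/∂q_{North} = 52.8 − 6q_{North} − 2q_{East} = 0, so q_{North} = 8.8 − (1/3)q_{East}.
By the same steps for East: q_{East} = 379/30 − (1/3)q_{North}.
Plugging q_{East} into North's best response: q_{North} = 8.8 − (1/3)(379/30 − (1/3)q_{North}) ⇒ (8/9)q_{North} = 413/90, so q_{North} = 5.1625.
Then q_{East} = 379/30 − (1/3)·5.1625 = 10.9125.
Equilibrium price: P = 80.8 − 2·16.075 = 48.65.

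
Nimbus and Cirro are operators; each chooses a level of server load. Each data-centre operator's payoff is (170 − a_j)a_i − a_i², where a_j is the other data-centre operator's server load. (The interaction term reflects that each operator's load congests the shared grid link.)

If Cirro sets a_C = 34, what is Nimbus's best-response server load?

Nimbus's payoff is (170 − a_C)a_N − a_N².
∂π/∂a_N = 170 − a_C − 2a_N = 0, so a_N = 85 − 0.5a_C.
At a_C = 34: a_N = 85 − 0.5·34 = 68.

68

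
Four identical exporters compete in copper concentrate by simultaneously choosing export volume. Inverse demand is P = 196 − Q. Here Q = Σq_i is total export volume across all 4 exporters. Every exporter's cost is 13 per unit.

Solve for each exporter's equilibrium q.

A representative exporter's profit is π_i = q_i(196 − Q) − 13q_i, with Q = q_i + Σ_{j≠i} q_j.
First-order condition: 183 − 2q_i − Σ_{j≠i} q_j = 0.
With identical exporters, set every q_j = q: then 183 − 2q − 3q = 0, i.e. q = 183/5 = 36.6.

36.6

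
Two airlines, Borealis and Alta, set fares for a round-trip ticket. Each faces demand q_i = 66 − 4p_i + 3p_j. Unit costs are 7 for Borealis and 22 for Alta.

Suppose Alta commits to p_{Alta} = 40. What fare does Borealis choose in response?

26.75

Borealis's profit: π = (p_{Borealis} − 7)(66 − 4p_{Borealis} + 3p_{Alta}).
∂π/∂p_{Borealis} = 94 − 8p_{Borealis} + 3p_{Alta} = 0 ⇒ p_{Borealis} = 11.75 + 0.375p_{Alta}.
At p_{Alta} = 40: p_{Borealis} = 11.75 + 0.375·40 = 26.75.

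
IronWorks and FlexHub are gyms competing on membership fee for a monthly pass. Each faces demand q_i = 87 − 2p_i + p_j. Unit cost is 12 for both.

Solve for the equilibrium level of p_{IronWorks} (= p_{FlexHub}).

37

IronWorks's profit: π = (p_{IronWorks} − 12)(87 − 2p_{IronWorks} + p_{FlexHub}).
∂π/∂p_{IronWorks} = 111 − 4p_{IronWorks} + p_{FlexHub} = 0 ⇒ p_{IronWorks} = 27.75 + 0.25p_{FlexHub}.
The game is symmetric, so in equilibrium p_{FlexHub} = p_{IronWorks}: the reaction function gives 0.75p_{IronWorks} = 27.75, hence p_{IronWorks} = 37.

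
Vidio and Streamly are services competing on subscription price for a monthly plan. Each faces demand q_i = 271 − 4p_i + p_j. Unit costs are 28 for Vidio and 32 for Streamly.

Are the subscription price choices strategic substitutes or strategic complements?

Vidio's profit: π = (p_{Vidio} − 28)(271 − 4p_{Vidio} + p_{Streamly}).
∂π/∂p_{Vidio} = 383 − 8p_{Vidio} + p_{Streamly} = 0 ⇒ p_{Vidio} = 47.875 + 0.125p_{Streamly}.
The best-response slope dp_{Vidio}/dp_{Streamly} = 0.125 > 0: the reaction function is upward-sloping, so the choices are strategic complements.

strategic complements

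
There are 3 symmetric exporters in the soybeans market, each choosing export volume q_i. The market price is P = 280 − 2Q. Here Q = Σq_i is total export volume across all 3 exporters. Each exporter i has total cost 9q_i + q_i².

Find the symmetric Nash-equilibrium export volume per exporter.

A representative exporter's profit is π_i = q_i(280 − 2Q) − 9q_i − q_i², with Q = q_i + Σ_{j≠i} q_j.
First-order condition: 271 − 6q_i − 2Σ_{j≠i} q_j = 0.
Imposing symmetry (q_j = q for all j) turns Σ_{j≠i} q_j into 2q, so 271 = 10q and q = 27.1.

27.1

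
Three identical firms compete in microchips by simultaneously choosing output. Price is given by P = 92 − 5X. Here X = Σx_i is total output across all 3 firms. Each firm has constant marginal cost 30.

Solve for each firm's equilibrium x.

3.1

A representative firm's profit is π_i = x_i(92 − 5X) − 30x_i, with X = x_i + Σ_{j≠i} x_j.
First-order condition: 62 − 10x_i − 5Σ_{j≠i} x_j = 0.
With identical firms, set every x_j = x: then 62 − 10x − 10x = 0, i.e. x = 62/20 = 3.1.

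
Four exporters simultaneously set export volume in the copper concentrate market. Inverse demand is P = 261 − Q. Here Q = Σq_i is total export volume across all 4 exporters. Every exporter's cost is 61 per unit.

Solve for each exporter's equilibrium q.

A representative exporter's profit is π_i = q_i(261 − Q) − 61q_i, with Q = q_i + Σ_{j≠i} q_j.
First-order condition: 200 − 2q_i − Σ_{j≠i} q_j = 0.
With identical exporters, set every q_j = q: then 200 − 2q − 3q = 0, i.e. q = 200/5 = 40.

40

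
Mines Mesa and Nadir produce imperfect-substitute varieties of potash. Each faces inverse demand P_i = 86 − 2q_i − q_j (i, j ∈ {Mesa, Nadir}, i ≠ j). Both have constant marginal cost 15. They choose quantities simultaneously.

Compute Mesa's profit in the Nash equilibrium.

Mine Mesa's profit: π = q_{Mesa}(86 − 2q_{Mesa} − q_{Nadir}) − 15q_{Mesa}.
∂π/∂q_{Mesa} = 71 − 4q_{Mesa} − q_{Nadir} = 0 ⇒ q_{Mesa} = 17.75 − 0.25q_{Nadir}.
The game is symmetric, so in equilibrium q_{Nadir} = q_{Mesa}: the reaction function gives 1.25q_{Mesa} = 17.75, hence q_{Mesa} = 14.2.
P_{Mesa} = 86 − 2·14.2 − 14.2 = 43.4.
Profit = (43.4 − 15)·14.2 = 403.28.

403.28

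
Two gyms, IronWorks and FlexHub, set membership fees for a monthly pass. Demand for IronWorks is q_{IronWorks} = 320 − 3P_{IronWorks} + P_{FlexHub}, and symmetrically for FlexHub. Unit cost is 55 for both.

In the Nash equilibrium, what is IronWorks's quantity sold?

126

IronWorks's profit: π = (P_{IronWorks} − 55)(320 − 3P_{IronWorks} + P_{FlexHub}).
∂π/∂P_{IronWorks} = 485 − 6P_{IronWorks} + P_{FlexHub} = 0 ⇒ P_{IronWorks} = 485/6 + (1/6)P_{FlexHub}.
The game is symmetric, so in equilibrium P_{FlexHub} = P_{IronWorks}: the reaction function gives (5/6)P_{IronWorks} = 485/6, hence P_{IronWorks} = 97.
q_{IronWorks} = 320 − 3·97 + 97 = 126.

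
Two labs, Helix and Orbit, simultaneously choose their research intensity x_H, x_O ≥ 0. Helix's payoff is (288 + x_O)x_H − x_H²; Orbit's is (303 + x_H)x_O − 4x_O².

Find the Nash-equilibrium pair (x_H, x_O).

173.8, 59.6

Expanding Helix's payoff: 288x_H + x_Ox_H − x_H².
∂π/∂x_H = 288 + x_O − 2x_H = 0, so x_H = 144 + 0.5x_O.
Likewise for Orbit: x_O = 37.875 + 0.125x_H.
Plugging x_O into Helix's best response: x_H = 144 + 0.5(37.875 + 0.125x_H) ⇒ 0.9375x_H = 162.9375, so x_H = 173.8.
Then x_O = 37.875 + 0.125·173.8 = 59.6.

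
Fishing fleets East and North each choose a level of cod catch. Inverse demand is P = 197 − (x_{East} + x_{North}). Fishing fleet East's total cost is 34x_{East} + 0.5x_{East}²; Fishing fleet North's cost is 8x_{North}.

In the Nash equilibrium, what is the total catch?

108.2

Fishing fleet East's profit: π = x_{East}(197 − (x_{East} + x_{North})) − 34x_{East} − 0.5x_{East}².
∂π/∂x_{East} = 163 − 3x_{East} − x_{North} = 0, so x_{East} = 163/3 − (1/3)x_{North}.
For North: ∂π/∂x_{North} = 189 − 2x_{North} − x_{East} = 0 ⇒ x_{North} = 94.5 − 0.5x_{East}.
Substituting the second reaction function into the first: x_{East} = 163/3 − (1/3)(94.5 − 0.5x_{East}), which gives (5/6)x_{East} = 137/6 ⇒ x_{East} = 27.4.
Then x_{North} = 94.5 − 0.5·27.4 = 80.8.
Total catch: 27.4 + 80.8 = 108.2.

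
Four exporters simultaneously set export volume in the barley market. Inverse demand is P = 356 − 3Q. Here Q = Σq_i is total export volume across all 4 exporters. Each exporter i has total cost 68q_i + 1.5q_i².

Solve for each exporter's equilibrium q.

A representative exporter's profit is π_i = q_i(356 − 3Q) − 68q_i − 1.5q_i², with Q = q_i + Σ_{j≠i} q_j.
First-order condition: 288 − 9q_i − 3Σ_{j≠i} q_j = 0.
In a symmetric equilibrium every exporter chooses the same q, so Σ_{j≠i} q_j = 3q. The condition becomes 288 − 18q = 0, giving q = 288/18 = 16.

16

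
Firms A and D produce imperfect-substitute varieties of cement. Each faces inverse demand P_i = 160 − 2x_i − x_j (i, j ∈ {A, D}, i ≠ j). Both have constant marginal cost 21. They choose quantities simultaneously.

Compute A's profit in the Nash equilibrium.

1545.68

Firm A's profit: π = x_A(160 − 2x_A − x_D) − 21x_A.
∂π/∂x_A = 139 − 4x_A − x_D = 0 ⇒ x_A = 34.75 − 0.25x_D.
Setting x_A = x_D in the reaction function: x_A = 34.75 − 0.25x_A, so x_A = 34.75 / 1.25 = 27.8.
P_A = 160 − 2·27.8 − 27.8 = 76.6.
Profit = (76.6 − 21)·27.8 = 1545.68.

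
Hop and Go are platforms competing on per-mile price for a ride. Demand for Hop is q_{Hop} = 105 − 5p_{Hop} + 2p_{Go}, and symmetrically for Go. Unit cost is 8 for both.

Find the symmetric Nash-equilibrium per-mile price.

Hop's profit: π = (p_{Hop} − 8)(105 − 5p_{Hop} + 2p_{Go}).
∂π/∂p_{Hop} = 145 − 10p_{Hop} + 2p_{Go} = 0 ⇒ p_{Hop} = 14.5 + 0.2p_{Go}.
Setting p_{Hop} = p_{Go} in the reaction function: p_{Hop} = 14.5 + 0.2p_{Hop}, so p_{Hop} = 14.5 / 0.8 = 18.125.

18.125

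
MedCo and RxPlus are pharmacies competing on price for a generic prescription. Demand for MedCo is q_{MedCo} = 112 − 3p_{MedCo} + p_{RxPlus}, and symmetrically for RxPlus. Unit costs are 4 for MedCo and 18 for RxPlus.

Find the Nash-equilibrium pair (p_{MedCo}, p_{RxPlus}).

MedCo's profit: π = (p_{MedCo} − 4)(112 − 3p_{MedCo} + p_{RxPlus}).
∂π/∂p_{MedCo} = 124 − 6p_{MedCo} + p_{RxPlus} = 0 ⇒ p_{MedCo} = 62/3 + (1/6)p_{RxPlus}.
Similarly p_{RxPlus} = 83/3 + (1/6)p_{MedCo}.
Substituting the second reaction function into the first: p_{MedCo} = 62/3 + (1/6)(83/3 + (1/6)p_{MedCo}), which gives (35/36)p_{MedCo} = 455/18 ⇒ p_{MedCo} = 26.
Then p_{RxPlus} = 83/3 + (1/6)·26 = 32.

26, 32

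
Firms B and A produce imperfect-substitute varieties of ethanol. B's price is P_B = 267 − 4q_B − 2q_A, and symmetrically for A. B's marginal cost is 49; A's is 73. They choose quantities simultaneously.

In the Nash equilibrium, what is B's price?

Firm B's profit: π = q_B(267 − 4q_B − 2q_A) − 49q_B.
∂π/∂q_B = 218 − 8q_B − 2q_A = 0 ⇒ q_B = 27.25 − 0.25q_A.
Similarly q_A = 24.25 − 0.25q_B.
Solving the two reaction functions simultaneously: (1 − (−0.25)(−0.25))q_B = 27.25 − 0.25·24.25, so 0.9375q_B = 21.1875 and q_B = 22.6.
Then q_A = 24.25 − 0.25·22.6 = 18.6.
P_B = 267 − 4·22.6 − 2·18.6 = 139.4.

139.4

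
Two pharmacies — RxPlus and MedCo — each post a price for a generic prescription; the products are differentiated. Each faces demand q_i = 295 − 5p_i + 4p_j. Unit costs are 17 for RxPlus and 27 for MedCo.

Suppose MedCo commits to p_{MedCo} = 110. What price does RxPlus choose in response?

82

RxPlus's profit: π = (p_{RxPlus} − 17)(295 − 5p_{RxPlus} + 4p_{MedCo}).
∂π/∂p_{RxPlus} = 380 − 10p_{RxPlus} + 4p_{MedCo} = 0 ⇒ p_{RxPlus} = 38 + 0.4p_{MedCo}.
At p_{MedCo} = 110: p_{RxPlus} = 38 + 0.4·110 = 82.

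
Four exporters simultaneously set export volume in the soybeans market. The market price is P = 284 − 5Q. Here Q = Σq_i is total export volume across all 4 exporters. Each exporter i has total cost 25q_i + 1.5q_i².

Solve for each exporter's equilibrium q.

9.25

A representative exporter's profit is π_i = q_i(284 − 5Q) − 25q_i − 1.5q_i², with Q = q_i + Σ_{j≠i} q_j.
First-order condition: 259 − 13q_i − 5Σ_{j≠i} q_j = 0.
In a symmetric equilibrium every exporter chooses the same q, so Σ_{j≠i} q_j = 3q. The condition becomes 259 − 28q = 0, giving q = 259/28 = 9.25.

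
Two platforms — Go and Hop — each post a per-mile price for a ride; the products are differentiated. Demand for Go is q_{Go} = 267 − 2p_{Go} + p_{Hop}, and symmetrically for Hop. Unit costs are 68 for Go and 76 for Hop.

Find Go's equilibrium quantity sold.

Go's profit: π = (p_{Go} − 68)(267 − 2p_{Go} + p_{Hop}).
∂π/∂p_{Go} = 403 − 4p_{Go} + p_{Hop} = 0 ⇒ p_{Go} = 100.75 + 0.25p_{Hop}.
Similarly p_{Hop} = 104.75 + 0.25p_{Go}.
Solving the two reaction functions simultaneously: (1 − (0.25)(0.25))p_{Go} = 100.75 + 0.25·104.75, so 0.9375p_{Go} = 126.9375 and p_{Go} = 135.4.
Then p_{Hop} = 104.75 + 0.25·135.4 = 138.6.
q_{Go} = 267 − 2·135.4 + 138.6 = 134.8.

134.8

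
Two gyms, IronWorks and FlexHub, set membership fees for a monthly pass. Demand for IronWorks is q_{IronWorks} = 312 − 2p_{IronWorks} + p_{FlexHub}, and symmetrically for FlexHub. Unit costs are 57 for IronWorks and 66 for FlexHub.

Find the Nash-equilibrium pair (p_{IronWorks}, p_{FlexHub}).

IronWorks's profit: π = (p_{IronWorks} − 57)(312 − 2p_{IronWorks} + p_{FlexHub}).
∂π/∂p_{IronWorks} = 426 − 4p_{IronWorks} + p_{FlexHub} = 0 ⇒ p_{IronWorks} = 106.5 + 0.25p_{FlexHub}.
Similarly p_{FlexHub} = 111 + 0.25p_{IronWorks}.
Solving the two reaction functions simultaneously: (1 − (0.25)(0.25))p_{IronWorks} = 106.5 + 0.25·111, so 0.9375p_{IronWorks} = 134.25 and p_{IronWorks} = 143.2.
Then p_{FlexHub} = 111 + 0.25·143.2 = 146.8.

143.2, 146.8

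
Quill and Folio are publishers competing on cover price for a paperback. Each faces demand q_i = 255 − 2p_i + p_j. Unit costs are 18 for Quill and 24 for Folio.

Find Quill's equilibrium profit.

Quill's profit: π = (p_{Quill} − 18)(255 − 2p_{Quill} + p_{Folio}).
∂π/∂p_{Quill} = 291 − 4p_{Quill} + p_{Folio} = 0 ⇒ p_{Quill} = 72.75 + 0.25p_{Folio}.
Similarly p_{Folio} = 75.75 + 0.25p_{Quill}.
Substituting the second reaction function into the first: p_{Quill} = 72.75 + 0.25(75.75 + 0.25p_{Quill}), which gives 0.9375p_{Quill} = 91.6875 ⇒ p_{Quill} = 97.8.
Then p_{Folio} = 75.75 + 0.25·97.8 = 100.2.
q_{Quill} = 255 − 2·97.8 + 100.2 = 159.6.
Profit = (97.8 − 18)·159.6 = 12736.08.

12736.08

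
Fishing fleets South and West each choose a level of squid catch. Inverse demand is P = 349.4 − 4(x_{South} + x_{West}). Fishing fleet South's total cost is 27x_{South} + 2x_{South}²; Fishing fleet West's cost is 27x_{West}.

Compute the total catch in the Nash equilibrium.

Fishing fleet South's profit: π = x_{South}(349.4 − 4(x_{South} + x_{West})) − 27x_{South} − 2x_{South}².
∂π/∂x_{South} = 322.4 − 12x_{South} − 4x_{West} = 0, so x_{South} = 403/15 − (1/3)x_{West}.
For West: ∂π/∂x_{West} = 322.4 − 8x_{West} − 4x_{South} = 0 ⇒ x_{West} = 40.3 − 0.5x_{South}.
Substituting the second reaction function into the first: x_{South} = 403/15 − (1/3)(40.3 − 0.5x_{South}), which gives (5/6)x_{South} = 403/30 ⇒ x_{South} = 16.12.
Then x_{West} = 40.3 − 0.5·16.12 = 32.24.
Total catch: 16.12 + 32.24 = 48.36.

48.36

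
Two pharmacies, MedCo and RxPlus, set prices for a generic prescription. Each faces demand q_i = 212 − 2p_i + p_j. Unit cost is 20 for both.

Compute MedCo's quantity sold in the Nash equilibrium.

128

MedCo's profit: π = (p_{MedCo} − 20)(212 − 2p_{MedCo} + p_{RxPlus}).
∂π/∂p_{MedCo} = 252 − 4p_{MedCo} + p_{RxPlus} = 0 ⇒ p_{MedCo} = 63 + 0.25p_{RxPlus}.
By symmetry p_{RxPlus} = p_{MedCo}; substituting into the reaction function, 0.75p_{MedCo} = 63 and p_{MedCo} = 84.
q_{MedCo} = 212 − 2·84 + 84 = 128.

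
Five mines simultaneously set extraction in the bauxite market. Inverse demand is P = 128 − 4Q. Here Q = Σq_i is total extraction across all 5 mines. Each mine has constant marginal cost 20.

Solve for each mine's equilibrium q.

A representative mine's profit is π_i = q_i(128 − 4Q) − 20q_i, with Q = q_i + Σ_{j≠i} q_j.
First-order condition: 108 − 8q_i − 4Σ_{j≠i} q_j = 0.
Imposing symmetry (q_j = q for all j) turns Σ_{j≠i} q_j into 4q, so 108 = 24q and q = 4.5.

4.5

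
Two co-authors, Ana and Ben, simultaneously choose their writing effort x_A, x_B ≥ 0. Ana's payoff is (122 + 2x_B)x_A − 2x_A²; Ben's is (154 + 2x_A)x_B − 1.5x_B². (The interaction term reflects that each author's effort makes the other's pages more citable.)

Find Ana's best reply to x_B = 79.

70

Expanding Ana's payoff: 122x_A + 2x_Bx_A − 2x_A².
∂π/∂x_A = 122 + 2x_B − 4x_A = 0, so x_A = 30.5 + 0.5x_B.
At x_B = 79: x_A = 30.5 + 0.5·79 = 70.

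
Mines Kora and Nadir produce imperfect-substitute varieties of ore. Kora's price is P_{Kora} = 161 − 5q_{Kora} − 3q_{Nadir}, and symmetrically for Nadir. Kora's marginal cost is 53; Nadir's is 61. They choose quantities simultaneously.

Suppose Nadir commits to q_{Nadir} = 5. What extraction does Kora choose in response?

Mine Kora's profit: π = q_{Kora}(161 − 5q_{Kora} − 3q_{Nadir}) − 53q_{Kora}.
∂π/∂q_{Kora} = 108 − 10q_{Kora} − 3q_{Nadir} = 0 ⇒ q_{Kora} = 10.8 − 0.3q_{Nadir}.
At q_{Nadir} = 5: q_{Kora} = 10.8 − 0.3·5 = 9.3.

9.3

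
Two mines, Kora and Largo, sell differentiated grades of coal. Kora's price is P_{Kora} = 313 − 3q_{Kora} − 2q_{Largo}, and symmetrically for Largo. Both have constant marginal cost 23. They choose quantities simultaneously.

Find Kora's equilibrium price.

Mine Kora's profit: π = q_{Kora}(313 − 3q_{Kora} − 2q_{Largo}) − 23q_{Kora}.
∂π/∂q_{Kora} = 290 − 6q_{Kora} − 2q_{Largo} = 0 ⇒ q_{Kora} = 145/3 − (1/3)q_{Largo}.
Setting q_{Kora} = q_{Largo} in the reaction function: q_{Kora} = 145/3 − (1/3)q_{Kora}, so q_{Kora} = (145/3) / (4/3) = 36.25.
P_{Kora} = 313 − 3·36.25 − 2·36.25 = 131.75.

131.75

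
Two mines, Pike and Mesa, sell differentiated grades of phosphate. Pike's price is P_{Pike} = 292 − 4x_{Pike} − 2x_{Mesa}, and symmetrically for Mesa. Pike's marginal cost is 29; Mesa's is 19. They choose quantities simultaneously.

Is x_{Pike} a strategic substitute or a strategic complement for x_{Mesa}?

Mine Pike's profit: π = x_{Pike}(292 − 4x_{Pike} − 2x_{Mesa}) − 29x_{Pike}.
∂π/∂x_{Pike} = 263 − 8x_{Pike} − 2x_{Mesa} = 0 ⇒ x_{Pike} = 32.875 − 0.25x_{Mesa}.
The best-response slope dx_{Pike}/dx_{Mesa} = −0.25 < 0: the reaction function is downward-sloping, so the choices are strategic substitutes.

strategic substitutes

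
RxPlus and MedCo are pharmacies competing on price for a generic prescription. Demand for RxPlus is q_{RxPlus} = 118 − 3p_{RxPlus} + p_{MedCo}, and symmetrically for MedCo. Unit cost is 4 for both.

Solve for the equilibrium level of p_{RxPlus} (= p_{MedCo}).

RxPlus's profit: π = (p_{RxPlus} − 4)(118 − 3p_{RxPlus} + p_{MedCo}).
∂π/∂p_{RxPlus} = 130 − 6p_{RxPlus} + p_{MedCo} = 0 ⇒ p_{RxPlus} = 65/3 + (1/6)p_{MedCo}.
The game is symmetric, so in equilibrium p_{MedCo} = p_{RxPlus}: the reaction function gives (5/6)p_{RxPlus} = 65/3, hence p_{RxPlus} = 26.

26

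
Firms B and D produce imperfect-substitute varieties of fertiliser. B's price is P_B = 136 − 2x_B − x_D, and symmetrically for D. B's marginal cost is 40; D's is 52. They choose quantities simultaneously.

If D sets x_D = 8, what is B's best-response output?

22

Firm B's profit: π = x_B(136 − 2x_B − x_D) − 40x_B.
∂π/∂x_B = 96 − 4x_B − x_D = 0 ⇒ x_B = 24 − 0.25x_D.
At x_D = 8: x_B = 24 − 0.25·8 = 22.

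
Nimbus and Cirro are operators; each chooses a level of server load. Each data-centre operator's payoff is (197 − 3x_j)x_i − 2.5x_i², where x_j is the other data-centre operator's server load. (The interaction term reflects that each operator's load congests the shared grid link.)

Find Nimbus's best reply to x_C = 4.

Nimbus's payoff is (197 − 3x_C)x_N − 2.5x_N².
∂π/∂x_N = 197 − 3x_C − 5x_N = 0, so x_N = 39.4 − 0.6x_C.
At x_C = 4: x_N = 39.4 − 0.6·4 = 37.

37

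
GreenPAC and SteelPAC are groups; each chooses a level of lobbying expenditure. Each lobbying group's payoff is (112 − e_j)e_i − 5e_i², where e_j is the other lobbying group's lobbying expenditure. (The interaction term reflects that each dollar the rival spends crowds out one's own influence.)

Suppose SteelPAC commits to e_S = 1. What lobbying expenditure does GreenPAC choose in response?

11.1

GreenPAC's payoff is (112 − e_S)e_G − 5e_G².
∂π/∂e_G = 112 − e_S − 10e_G = 0, so e_G = 11.2 − 0.1e_S.
At e_S = 1: e_G = 11.2 − 0.1·1 = 11.1.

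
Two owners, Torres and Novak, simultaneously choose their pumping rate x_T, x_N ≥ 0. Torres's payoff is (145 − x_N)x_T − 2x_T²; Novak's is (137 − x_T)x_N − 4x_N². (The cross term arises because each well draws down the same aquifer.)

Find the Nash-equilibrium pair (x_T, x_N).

Expanding Torres's payoff: 145x_T − x_Nx_T − 2x_T².
∂π/∂x_T = 145 − x_N − 4x_T = 0, so x_T = 36.25 − 0.25x_N.
Likewise for Novak: x_N = 17.125 − 0.125x_T.
Plugging x_N into Torres's best response: x_T = 36.25 − 0.25(17.125 − 0.125x_T) ⇒ (31/32)x_T = 1023/32, so x_T = 33.
Then x_N = 17.125 − 0.125·33 = 13.

33, 13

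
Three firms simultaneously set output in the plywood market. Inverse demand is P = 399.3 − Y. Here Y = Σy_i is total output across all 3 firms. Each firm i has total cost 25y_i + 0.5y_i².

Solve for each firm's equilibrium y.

A representative firm's profit is π_i = y_i(399.3 − Y) − 25y_i − 0.5y_i², with Y = y_i + Σ_{j≠i} y_j.
First-order condition: 374.3 − 3y_i − Σ_{j≠i} y_j = 0.
In a symmetric equilibrium every firm chooses the same y, so Σ_{j≠i} y_j = 2y. The condition becomes 374.3 − 5y = 0, giving y = 374.3/5 = 74.86.

74.86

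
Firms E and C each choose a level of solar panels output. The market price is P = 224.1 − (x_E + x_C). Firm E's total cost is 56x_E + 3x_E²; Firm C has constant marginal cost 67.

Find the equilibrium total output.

84.52

Firm E's profit: π = x_E(224.1 − (x_E + x_C)) − 56x_E − 3x_E².
∂π/∂x_E = 168.1 − 8x_E − x_C = 0, so x_E = 21.0125 − 0.125x_C.
For C: ∂π/∂x_C = 157.1 − 2x_C − x_E = 0 ⇒ x_C = 78.55 − 0.5x_E.
Solving the two reaction functions simultaneously: (1 − (−0.125)(−0.5))x_E = 21.0125 − 0.125·78.55, so 0.9375x_E = 1791/160 and x_E = 11.94.
Then x_C = 78.55 − 0.5·11.94 = 72.58.
Total output: 11.94 + 72.58 = 84.52.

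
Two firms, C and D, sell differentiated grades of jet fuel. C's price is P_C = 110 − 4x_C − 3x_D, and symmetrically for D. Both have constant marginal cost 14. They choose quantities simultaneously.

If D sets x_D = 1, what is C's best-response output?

11.625

Firm C's profit: π = x_C(110 − 4x_C − 3x_D) − 14x_C.
∂π/∂x_C = 96 − 8x_C − 3x_D = 0 ⇒ x_C = 12 − 0.375x_D.
At x_D = 1: x_C = 12 − 0.375·1 = 11.625.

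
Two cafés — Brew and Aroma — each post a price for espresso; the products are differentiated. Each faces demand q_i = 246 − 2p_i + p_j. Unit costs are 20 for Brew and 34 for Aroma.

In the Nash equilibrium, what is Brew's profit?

Brew's profit: π = (p_{Brew} − 20)(246 − 2p_{Brew} + p_{Aroma}).
∂π/∂p_{Brew} = 286 − 4p_{Brew} + p_{Aroma} = 0 ⇒ p_{Brew} = 71.5 + 0.25p_{Aroma}.
Similarly p_{Aroma} = 78.5 + 0.25p_{Brew}.
Substituting the second reaction function into the first: p_{Brew} = 71.5 + 0.25(78.5 + 0.25p_{Brew}), which gives 0.9375p_{Brew} = 91.125 ⇒ p_{Brew} = 97.2.
Then p_{Aroma} = 78.5 + 0.25·97.2 = 102.8.
q_{Brew} = 246 − 2·97.2 + 102.8 = 154.4.
Profit = (97.2 − 20)·154.4 = 11919.68.

11919.68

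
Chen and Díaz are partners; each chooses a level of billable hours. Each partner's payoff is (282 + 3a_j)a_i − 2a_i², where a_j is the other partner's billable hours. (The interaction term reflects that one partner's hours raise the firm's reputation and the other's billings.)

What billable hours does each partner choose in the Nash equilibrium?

282

Chen's payoff is (282 + 3a_D)a_C − 2a_C².
∂π/∂a_C = 282 + 3a_D − 4a_C = 0, so a_C = 70.5 + 0.75a_D.
By symmetry a_D = a_C; substituting into the reaction function, 0.25a_C = 70.5 and a_C = 282.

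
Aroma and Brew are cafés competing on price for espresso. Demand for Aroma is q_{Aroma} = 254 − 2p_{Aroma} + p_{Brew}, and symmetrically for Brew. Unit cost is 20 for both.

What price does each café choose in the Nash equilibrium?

Aroma's profit: π = (p_{Aroma} − 20)(254 − 2p_{Aroma} + p_{Brew}).
∂π/∂p_{Aroma} = 294 − 4p_{Aroma} + p_{Brew} = 0 ⇒ p_{Aroma} = 73.5 + 0.25p_{Brew}.
The game is symmetric, so in equilibrium p_{Brew} = p_{Aroma}: the reaction function gives 0.75p_{Aroma} = 73.5, hence p_{Aroma} = 98.

98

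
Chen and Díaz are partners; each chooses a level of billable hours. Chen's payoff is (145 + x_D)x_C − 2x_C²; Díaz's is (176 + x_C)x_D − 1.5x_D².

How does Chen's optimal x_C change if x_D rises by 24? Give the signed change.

Expanding Chen's payoff: 145x_C + x_Dx_C − 2x_C².
∂π/∂x_C = 145 + x_D − 4x_C = 0, so x_C = 36.25 + 0.25x_D.
The reaction-function slope is 0.25, so a 24-unit rise in x_D moves x_C by 0.25 × 24 = 6. Chen's best response rises — the actions are strategic complements.

6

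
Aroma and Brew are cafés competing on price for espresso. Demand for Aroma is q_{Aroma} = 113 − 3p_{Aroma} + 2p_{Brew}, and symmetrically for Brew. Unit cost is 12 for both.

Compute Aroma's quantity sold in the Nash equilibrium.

Aroma's profit: π = (p_{Aroma} − 12)(113 − 3p_{Aroma} + 2p_{Brew}).
∂π/∂p_{Aroma} = 149 − 6p_{Aroma} + 2p_{Brew} = 0 ⇒ p_{Aroma} = 149/6 + (1/3)p_{Brew}.
Setting p_{Aroma} = p_{Brew} in the reaction function: p_{Aroma} = 149/6 + (1/3)p_{Aroma}, so p_{Aroma} = (149/6) / (2/3) = 37.25.
q_{Aroma} = 113 − 3·37.25 + 2·37.25 = 75.75.

75.75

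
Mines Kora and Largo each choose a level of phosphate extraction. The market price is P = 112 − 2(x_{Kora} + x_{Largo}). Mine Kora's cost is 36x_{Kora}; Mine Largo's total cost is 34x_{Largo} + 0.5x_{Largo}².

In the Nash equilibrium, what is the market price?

64

Mine Kora's profit: π = x_{Kora}(112 − 2(x_{Kora} + x_{Largo})) − 36x_{Kora}.
∂π/∂x_{Kora} = 76 − 4x_{Kora} − 2x_{Largo} = 0, so x_{Kora} = 19 − 0.5x_{Largo}.
For Largo: ∂π/∂x_{Largo} = 78 − 5x_{Largo} − 2x_{Kora} = 0 ⇒ x_{Largo} = 15.6 − 0.4x_{Kora}.
Solving the two reaction functions simultaneously: (1 − (−0.5)(−0.4))x_{Kora} = 19 − 0.5·15.6, so 0.8x_{Kora} = 11.2 and x_{Kora} = 14.
Then x_{Largo} = 15.6 − 0.4·14 = 10.
Equilibrium price: P = 112 − 2·24 = 64.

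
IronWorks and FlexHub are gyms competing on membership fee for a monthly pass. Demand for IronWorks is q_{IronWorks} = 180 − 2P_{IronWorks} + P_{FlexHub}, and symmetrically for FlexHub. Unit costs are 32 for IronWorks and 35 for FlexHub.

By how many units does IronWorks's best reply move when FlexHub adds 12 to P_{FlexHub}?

3

IronWorks's profit: π = (P_{IronWorks} − 32)(180 − 2P_{IronWorks} + P_{FlexHub}).
∂π/∂P_{IronWorks} = 244 − 4P_{IronWorks} + P_{FlexHub} = 0 ⇒ P_{IronWorks} = 61 + 0.25P_{FlexHub}.
The reaction-function slope is 0.25, so a 12-unit rise in P_{FlexHub} moves P_{IronWorks} by 0.25 × 12 = 3. IronWorks's best response rises — the actions are strategic complements.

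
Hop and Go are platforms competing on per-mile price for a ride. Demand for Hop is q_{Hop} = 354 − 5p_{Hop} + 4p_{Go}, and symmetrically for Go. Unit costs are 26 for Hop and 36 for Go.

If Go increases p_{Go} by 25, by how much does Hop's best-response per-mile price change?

10

Hop's profit: π = (p_{Hop} − 26)(354 − 5p_{Hop} + 4p_{Go}).
∂π/∂p_{Hop} = 484 − 10p_{Hop} + 4p_{Go} = 0 ⇒ p_{Hop} = 48.4 + 0.4p_{Go}.
The reaction-function slope is 0.4, so a 25-unit rise in p_{Go} moves p_{Hop} by 0.4 × 25 = 10. Hop's best response rises — the actions are strategic complements.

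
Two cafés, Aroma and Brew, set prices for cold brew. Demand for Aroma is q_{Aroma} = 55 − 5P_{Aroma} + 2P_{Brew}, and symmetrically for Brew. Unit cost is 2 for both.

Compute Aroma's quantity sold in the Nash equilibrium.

30.625

Aroma's profit: π = (P_{Aroma} − 2)(55 − 5P_{Aroma} + 2P_{Brew}).
∂π/∂P_{Aroma} = 65 − 10P_{Aroma} + 2P_{Brew} = 0 ⇒ P_{Aroma} = 6.5 + 0.2P_{Brew}.
By symmetry P_{Brew} = P_{Aroma}; substituting into the reaction function, 0.8P_{Aroma} = 6.5 and P_{Aroma} = 8.125.
q_{Aroma} = 55 − 5·8.125 + 2·8.125 = 30.625.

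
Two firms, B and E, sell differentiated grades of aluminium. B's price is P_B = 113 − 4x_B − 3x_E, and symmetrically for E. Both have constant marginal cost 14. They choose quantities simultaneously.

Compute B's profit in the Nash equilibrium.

324

Firm B's profit: π = x_B(113 − 4x_B − 3x_E) − 14x_B.
∂π/∂x_B = 99 − 8x_B − 3x_E = 0 ⇒ x_B = 12.375 − 0.375x_E.
The game is symmetric, so in equilibrium x_E = x_B: the reaction function gives 1.375x_B = 12.375, hence x_B = 9.
P_B = 113 − 4·9 − 3·9 = 50.
Profit = (50 − 14)·9 = 324.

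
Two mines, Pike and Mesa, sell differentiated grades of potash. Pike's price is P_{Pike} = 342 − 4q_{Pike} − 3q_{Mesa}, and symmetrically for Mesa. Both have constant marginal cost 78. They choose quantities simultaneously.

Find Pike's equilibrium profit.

Mine Pike's profit: π = q_{Pike}(342 − 4q_{Pike} − 3q_{Mesa}) − 78q_{Pike}.
∂π/∂q_{Pike} = 264 − 8q_{Pike} − 3q_{Mesa} = 0 ⇒ q_{Pike} = 33 − 0.375q_{Mesa}.
By symmetry q_{Mesa} = q_{Pike}; substituting into the reaction function, 1.375q_{Pike} = 33 and q_{Pike} = 24.
P_{Pike} = 342 − 4·24 − 3·24 = 174.
Profit = (174 − 78)·24 = 2304.

2304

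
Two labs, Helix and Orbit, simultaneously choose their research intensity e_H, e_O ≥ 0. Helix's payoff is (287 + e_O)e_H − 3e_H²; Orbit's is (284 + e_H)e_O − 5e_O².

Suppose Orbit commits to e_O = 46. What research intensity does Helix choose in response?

Expanding Helix's payoff: 287e_H + e_Oe_H − 3e_H².
∂π/∂e_H = 287 + e_O − 6e_H = 0, so e_H = 287/6 + (1/6)e_O.
At e_O = 46: e_H = 287/6 + (1/6)·46 = 55.5.

55.5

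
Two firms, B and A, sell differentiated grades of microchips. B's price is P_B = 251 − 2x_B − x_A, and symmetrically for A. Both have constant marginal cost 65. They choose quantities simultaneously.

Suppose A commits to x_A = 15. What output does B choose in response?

Firm B's profit: π = x_B(251 − 2x_B − x_A) − 65x_B.
∂π/∂x_B = 186 − 4x_B − x_A = 0 ⇒ x_B = 46.5 − 0.25x_A.
At x_A = 15: x_B = 46.5 − 0.25·15 = 42.75.

42.75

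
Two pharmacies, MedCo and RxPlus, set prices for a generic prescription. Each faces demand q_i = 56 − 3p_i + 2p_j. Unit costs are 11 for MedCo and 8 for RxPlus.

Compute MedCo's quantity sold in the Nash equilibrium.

MedCo's profit: π = (p_{MedCo} − 11)(56 − 3p_{MedCo} + 2p_{RxPlus}).
∂π/∂p_{MedCo} = 89 − 6p_{MedCo} + 2p_{RxPlus} = 0 ⇒ p_{MedCo} = 89/6 + (1/3)p_{RxPlus}.
Similarly p_{RxPlus} = 40/3 + (1/3)p_{MedCo}.
Plugging p_{RxPlus} into MedCo's best response: p_{MedCo} = 89/6 + (1/3)(40/3 + (1/3)p_{MedCo}) ⇒ (8/9)p_{MedCo} = 347/18, so p_{MedCo} = 21.6875.
Then p_{RxPlus} = 40/3 + (1/3)·21.6875 = 20.5625.
q_{MedCo} = 56 − 3·21.6875 + 2·20.5625 = 32.0625.

32.0625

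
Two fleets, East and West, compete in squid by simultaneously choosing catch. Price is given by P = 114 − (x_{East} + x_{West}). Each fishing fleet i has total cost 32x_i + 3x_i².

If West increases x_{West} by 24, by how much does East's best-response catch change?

-3

Fishing fleet East's profit: π = x_{East}(114 − (x_{East} + x_{West})) − 32x_{East} − 3x_{East}².
∂π/∂x_{East} = 82 − 8x_{East} − x_{West} = 0, so x_{East} = 10.25 − 0.125x_{West}.
The reaction-function slope is −0.125, so a 24-unit rise in x_{West} moves x_{East} by −0.125 × 24 = −3. East's best response falls — the actions are strategic substitutes.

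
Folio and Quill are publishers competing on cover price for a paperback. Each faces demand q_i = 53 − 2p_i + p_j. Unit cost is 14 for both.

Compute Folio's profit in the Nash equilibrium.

338

Folio's profit: π = (p_{Folio} − 14)(53 − 2p_{Folio} + p_{Quill}).
∂π/∂p_{Folio} = 81 − 4p_{Folio} + p_{Quill} = 0 ⇒ p_{Folio} = 20.25 + 0.25p_{Quill}.
By symmetry p_{Quill} = p_{Folio}; substituting into the reaction function, 0.75p_{Folio} = 20.25 and p_{Folio} = 27.
q_{Folio} = 53 − 2·27 + 27 = 26.
Profit = (27 − 14)·26 = 338.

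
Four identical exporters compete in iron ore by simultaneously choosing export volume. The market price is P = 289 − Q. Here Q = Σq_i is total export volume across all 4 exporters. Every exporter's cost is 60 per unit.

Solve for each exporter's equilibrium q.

45.8

A representative exporter's profit is π_i = q_i(289 − Q) − 60q_i, with Q = q_i + Σ_{j≠i} q_j.
First-order condition: 229 − 2q_i − Σ_{j≠i} q_j = 0.
Imposing symmetry (q_j = q for all j) turns Σ_{j≠i} q_j into 3q, so 229 = 5q and q = 45.8.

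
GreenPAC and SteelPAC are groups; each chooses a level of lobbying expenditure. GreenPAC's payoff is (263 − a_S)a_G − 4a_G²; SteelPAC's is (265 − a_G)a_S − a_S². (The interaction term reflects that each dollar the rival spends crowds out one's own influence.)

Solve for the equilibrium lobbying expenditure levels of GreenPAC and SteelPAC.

Expanding GreenPAC's payoff: 263a_G − a_Sa_G − 4a_G².
∂π/∂a_G = 263 − a_S − 8a_G = 0, so a_G = 32.875 − 0.125a_S.
Likewise for SteelPAC: a_S = 132.5 − 0.5a_G.
Substituting the second reaction function into the first: a_G = 32.875 − 0.125(132.5 − 0.5a_G), which gives 0.9375a_G = 16.3125 ⇒ a_G = 17.4.
Then a_S = 132.5 − 0.5·17.4 = 123.8.

17.4, 123.8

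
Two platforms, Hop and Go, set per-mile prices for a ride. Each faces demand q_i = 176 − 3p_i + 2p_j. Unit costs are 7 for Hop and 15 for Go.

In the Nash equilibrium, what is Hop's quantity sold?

Hop's profit: π = (p_{Hop} − 7)(176 − 3p_{Hop} + 2p_{Go}).
∂π/∂p_{Hop} = 197 − 6p_{Hop} + 2p_{Go} = 0 ⇒ p_{Hop} = 197/6 + (1/3)p_{Go}.
Similarly p_{Go} = 221/6 + (1/3)p_{Hop}.
Solving the two reaction functions simultaneously: (1 − (1/3)(1/3))p_{Hop} = 197/6 + (1/3)·(221/6), so (8/9)p_{Hop} = 406/9 and p_{Hop} = 50.75.
Then p_{Go} = 221/6 + (1/3)·50.75 = 53.75.
q_{Hop} = 176 − 3·50.75 + 2·53.75 = 131.25.

131.25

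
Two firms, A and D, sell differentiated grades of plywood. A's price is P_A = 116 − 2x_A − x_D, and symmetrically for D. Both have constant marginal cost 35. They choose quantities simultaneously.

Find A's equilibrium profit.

524.88

Firm A's profit: π = x_A(116 − 2x_A − x_D) − 35x_A.
∂π/∂x_A = 81 − 4x_A − x_D = 0 ⇒ x_A = 20.25 − 0.25x_D.
Setting x_A = x_D in the reaction function: x_A = 20.25 − 0.25x_A, so x_A = 20.25 / 1.25 = 16.2.
P_A = 116 − 2·16.2 − 16.2 = 67.4.
Profit = (67.4 − 35)·16.2 = 524.88.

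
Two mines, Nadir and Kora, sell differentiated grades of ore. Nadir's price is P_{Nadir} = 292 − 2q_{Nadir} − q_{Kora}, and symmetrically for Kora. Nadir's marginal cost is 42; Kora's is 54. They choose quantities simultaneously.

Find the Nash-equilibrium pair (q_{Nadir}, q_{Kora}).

Mine Nadir's profit: π = q_{Nadir}(292 − 2q_{Nadir} − q_{Kora}) − 42q_{Nadir}.
∂π/∂q_{Nadir} = 250 − 4q_{Nadir} − q_{Kora} = 0 ⇒ q_{Nadir} = 62.5 − 0.25q_{Kora}.
Similarly q_{Kora} = 59.5 − 0.25q_{Nadir}.
Solving the two reaction functions simultaneously: (1 − (−0.25)(−0.25))q_{Nadir} = 62.5 − 0.25·59.5, so 0.9375q_{Nadir} = 47.625 and q_{Nadir} = 50.8.
Then q_{Kora} = 59.5 − 0.25·50.8 = 46.8.

50.8, 46.8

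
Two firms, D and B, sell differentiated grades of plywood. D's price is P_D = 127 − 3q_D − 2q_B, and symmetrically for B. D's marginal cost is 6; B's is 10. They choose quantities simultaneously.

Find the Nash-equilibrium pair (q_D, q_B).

Firm D's profit: π = q_D(127 − 3q_D − 2q_B) − 6q_D.
∂π/∂q_D = 121 − 6q_D − 2q_B = 0 ⇒ q_D = 121/6 − (1/3)q_B.
Similarly q_B = 19.5 − (1/3)q_D.
Plugging q_B into D's best response: q_D = 121/6 − (1/3)(19.5 − (1/3)q_D) ⇒ (8/9)q_D = 41/3, so q_D = 15.375.
Then q_B = 19.5 − (1/3)·15.375 = 14.375.

15.375, 14.375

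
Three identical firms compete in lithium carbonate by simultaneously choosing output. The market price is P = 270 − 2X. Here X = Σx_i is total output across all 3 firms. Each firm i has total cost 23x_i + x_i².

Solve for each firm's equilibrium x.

A representative firm's profit is π_i = x_i(270 − 2X) − 23x_i − x_i², with X = x_i + Σ_{j≠i} x_j.
First-order condition: 247 − 6x_i − 2Σ_{j≠i} x_j = 0.
With identical firms, set every x_j = x: then 247 − 6x − 4x = 0, i.e. x = 247/10 = 24.7.

24.7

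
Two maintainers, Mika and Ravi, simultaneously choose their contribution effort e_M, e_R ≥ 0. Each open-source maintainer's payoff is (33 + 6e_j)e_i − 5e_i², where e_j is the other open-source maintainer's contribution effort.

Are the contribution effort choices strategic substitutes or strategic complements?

strategic complements

Mika's payoff is (33 + 6e_R)e_M − 5e_M².
∂π/∂e_M = 33 + 6e_R − 10e_M = 0, so e_M = 3.3 + 0.6e_R.
The best-response slope de_M/de_R = 0.6 > 0: the reaction function is upward-sloping, so the choices are strategic complements.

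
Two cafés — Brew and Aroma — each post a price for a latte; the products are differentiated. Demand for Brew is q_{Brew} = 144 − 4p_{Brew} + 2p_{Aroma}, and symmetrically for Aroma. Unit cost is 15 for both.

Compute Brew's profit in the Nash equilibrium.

1444

Brew's profit: π = (p_{Brew} − 15)(144 − 4p_{Brew} + 2p_{Aroma}).
∂π/∂p_{Brew} = 204 − 8p_{Brew} + 2p_{Aroma} = 0 ⇒ p_{Brew} = 25.5 + 0.25p_{Aroma}.
By symmetry p_{Aroma} = p_{Brew}; substituting into the reaction function, 0.75p_{Brew} = 25.5 and p_{Brew} = 34.
q_{Brew} = 144 − 4·34 + 2·34 = 76.
Profit = (34 − 15)·76 = 1444.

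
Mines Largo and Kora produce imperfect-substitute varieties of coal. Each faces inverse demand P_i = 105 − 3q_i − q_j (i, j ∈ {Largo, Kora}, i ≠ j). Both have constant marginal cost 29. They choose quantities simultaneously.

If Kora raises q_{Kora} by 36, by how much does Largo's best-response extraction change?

-6

Mine Largo's profit: π = q_{Largo}(105 − 3q_{Largo} − q_{Kora}) − 29q_{Largo}.
∂π/∂q_{Largo} = 76 − 6q_{Largo} − q_{Kora} = 0 ⇒ q_{Largo} = 38/3 − (1/6)q_{Kora}.
The reaction-function slope is −1/6, so a 36-unit rise in q_{Kora} moves q_{Largo} by −1/6 × 36 = −6. Largo's best response falls — the actions are strategic substitutes.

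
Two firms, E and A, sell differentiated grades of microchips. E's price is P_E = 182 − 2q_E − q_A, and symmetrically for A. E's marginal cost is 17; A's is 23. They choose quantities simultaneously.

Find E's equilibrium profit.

Firm E's profit: π = q_E(182 − 2q_E − q_A) − 17q_E.
∂π/∂q_E = 165 − 4q_E − q_A = 0 ⇒ q_E = 41.25 − 0.25q_A.
Similarly q_A = 39.75 − 0.25q_E.
Plugging q_A into E's best response: q_E = 41.25 − 0.25(39.75 − 0.25q_E) ⇒ 0.9375q_E = 31.3125, so q_E = 33.4.
Then q_A = 39.75 − 0.25·33.4 = 31.4.
P_E = 182 − 2·33.4 − 31.4 = 83.8.
Profit = (83.8 − 17)·33.4 = 2231.12.

2231.12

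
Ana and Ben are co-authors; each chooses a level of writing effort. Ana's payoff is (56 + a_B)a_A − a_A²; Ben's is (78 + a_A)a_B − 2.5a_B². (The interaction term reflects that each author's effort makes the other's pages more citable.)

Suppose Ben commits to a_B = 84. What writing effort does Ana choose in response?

Expanding Ana's payoff: 56a_A + a_Ba_A − a_A².
∂π/∂a_A = 56 + a_B − 2a_A = 0, so a_A = 28 + 0.5a_B.
At a_B = 84: a_A = 28 + 0.5·84 = 70.

70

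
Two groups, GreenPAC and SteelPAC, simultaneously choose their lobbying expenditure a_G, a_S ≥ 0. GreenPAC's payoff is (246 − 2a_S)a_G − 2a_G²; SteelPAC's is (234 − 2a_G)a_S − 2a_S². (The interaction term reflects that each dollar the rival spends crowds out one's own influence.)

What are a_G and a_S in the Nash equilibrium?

43, 37

Expanding GreenPAC's payoff: 246a_G − 2a_Sa_G − 2a_G².
∂π/∂a_G = 246 − 2a_S − 4a_G = 0, so a_G = 61.5 − 0.5a_S.
Likewise for SteelPAC: a_S = 58.5 − 0.5a_G.
Substituting the second reaction function into the first: a_G = 61.5 − 0.5(58.5 − 0.5a_G), which gives 0.75a_G = 32.25 ⇒ a_G = 43.
Then a_S = 58.5 − 0.5·43 = 37.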